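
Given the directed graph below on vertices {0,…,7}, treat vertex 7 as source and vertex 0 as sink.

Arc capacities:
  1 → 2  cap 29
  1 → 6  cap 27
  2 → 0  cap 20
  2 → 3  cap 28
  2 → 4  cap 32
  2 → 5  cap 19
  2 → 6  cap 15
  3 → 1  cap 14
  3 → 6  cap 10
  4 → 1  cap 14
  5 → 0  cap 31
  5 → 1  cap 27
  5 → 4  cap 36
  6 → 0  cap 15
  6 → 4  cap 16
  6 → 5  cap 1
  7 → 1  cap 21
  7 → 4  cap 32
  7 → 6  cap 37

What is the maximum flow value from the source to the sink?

augment #1: 7→6→0 bottleneck 15, total now 15
augment #2: 7→1→2→0 bottleneck 20, total now 35
augment #3: 7→6→5→0 bottleneck 1, total now 36
augment #4: 7→1→2→5→0 bottleneck 1, total now 37
augment #5: 7→4→1→2→5→0 bottleneck 8, total now 45

Maximum flow value: 45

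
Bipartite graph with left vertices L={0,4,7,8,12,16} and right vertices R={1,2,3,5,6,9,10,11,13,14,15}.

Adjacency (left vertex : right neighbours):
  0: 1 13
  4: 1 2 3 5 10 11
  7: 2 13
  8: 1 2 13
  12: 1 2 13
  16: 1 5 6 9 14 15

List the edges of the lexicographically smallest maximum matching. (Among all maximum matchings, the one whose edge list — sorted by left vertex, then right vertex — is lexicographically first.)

|M| = 5 (so the lex-smallest maximum matching has 5 edges)
process left vertices in ascending order; for each, take the smallest-labelled available neighbour that still permits 5 edges overall, or leave it unmatched if none does
lex-smallest matching: {0-1, 4-3, 7-2, 8-13, 16-5}

Lex-smallest maximum matching: {(0,1), (4,3), (7,2), (8,13), (16,5)}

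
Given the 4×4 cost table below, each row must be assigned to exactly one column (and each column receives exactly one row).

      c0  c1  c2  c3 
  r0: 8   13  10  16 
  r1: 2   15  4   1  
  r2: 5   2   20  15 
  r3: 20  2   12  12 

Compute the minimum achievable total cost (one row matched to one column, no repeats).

Minimum assignment cost: 18

optimal assignment: row0→col2 (cost 10), row1→col3 (cost 1), row2→col0 (cost 5), row3→col1 (cost 2)
total = 10 + 1 + 5 + 2 = 18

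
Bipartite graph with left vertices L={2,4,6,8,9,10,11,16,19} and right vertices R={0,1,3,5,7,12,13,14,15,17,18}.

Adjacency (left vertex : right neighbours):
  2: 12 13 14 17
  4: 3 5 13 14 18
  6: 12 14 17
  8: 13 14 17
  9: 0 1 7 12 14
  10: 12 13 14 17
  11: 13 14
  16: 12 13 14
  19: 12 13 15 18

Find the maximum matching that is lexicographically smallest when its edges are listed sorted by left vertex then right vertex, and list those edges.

|M| = 7 (so the lex-smallest maximum matching has 7 edges)
process left vertices in ascending order; for each, take the smallest-labelled available neighbour that still permits 7 edges overall, or leave it unmatched if none does
lex-smallest matching: {2-12, 4-3, 6-14, 8-13, 9-0, 10-17, 19-15}

Lex-smallest maximum matching: {(2,12), (4,3), (6,14), (8,13), (9,0), (10,17), (19,15)}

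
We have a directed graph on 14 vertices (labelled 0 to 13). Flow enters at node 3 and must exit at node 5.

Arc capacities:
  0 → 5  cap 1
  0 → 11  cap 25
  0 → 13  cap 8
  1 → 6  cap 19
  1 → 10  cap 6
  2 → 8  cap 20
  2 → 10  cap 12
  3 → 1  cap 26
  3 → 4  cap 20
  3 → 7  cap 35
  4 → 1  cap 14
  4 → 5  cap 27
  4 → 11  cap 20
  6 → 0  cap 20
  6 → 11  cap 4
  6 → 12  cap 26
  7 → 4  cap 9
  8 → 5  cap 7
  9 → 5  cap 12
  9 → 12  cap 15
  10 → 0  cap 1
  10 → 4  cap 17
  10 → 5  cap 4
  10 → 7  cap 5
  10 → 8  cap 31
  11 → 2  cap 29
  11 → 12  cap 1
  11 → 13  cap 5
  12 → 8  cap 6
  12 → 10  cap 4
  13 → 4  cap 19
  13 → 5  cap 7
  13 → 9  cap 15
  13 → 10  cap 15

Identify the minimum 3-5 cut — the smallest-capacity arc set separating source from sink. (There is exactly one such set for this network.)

Min-cut arcs: {(0,5), (0,13), (4,5), (8,5), (10,5), (11,13)} (total capacity 52)

augment #1: 3→4→5 push 20
augment #2: 3→1→10→5 push 4
augment #3: 3→7→4→5 push 7
augment #4: 3→1→6→0→5 push 1
augment #5: 3→1→10→8→5 push 2
augment #6: 3→1→6→0→13→5 push 7
augment #7: 3→1→6→12→8→5 push 5
augment #8: 3→1→6→0→13→9→5 push 1
augment #9: 3→1→6→11→13→9→5 push 4
augment #10: 3→7→4→11→13→9→5 push 1
max flow = 52; residual-reachable set from 3 gives S-side
cut edges (S→T): {(0,5), (0,13), (4,5), (8,5), (10,5), (11,13)} total cap 52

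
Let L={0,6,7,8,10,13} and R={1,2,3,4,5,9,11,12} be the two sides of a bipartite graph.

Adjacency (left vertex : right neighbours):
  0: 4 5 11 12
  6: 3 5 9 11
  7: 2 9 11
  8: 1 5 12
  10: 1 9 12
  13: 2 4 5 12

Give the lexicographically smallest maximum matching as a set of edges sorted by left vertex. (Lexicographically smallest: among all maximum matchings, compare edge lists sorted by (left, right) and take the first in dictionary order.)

Lex-smallest maximum matching: {(0,4), (6,3), (7,2), (8,1), (10,9), (13,5)}

|M| = 6 (so the lex-smallest maximum matching has 6 edges)
process left vertices in ascending order; for each, take the smallest-labelled available neighbour that still permits 6 edges overall, or leave it unmatched if none does
lex-smallest matching: {0-4, 6-3, 7-2, 8-1, 10-9, 13-5}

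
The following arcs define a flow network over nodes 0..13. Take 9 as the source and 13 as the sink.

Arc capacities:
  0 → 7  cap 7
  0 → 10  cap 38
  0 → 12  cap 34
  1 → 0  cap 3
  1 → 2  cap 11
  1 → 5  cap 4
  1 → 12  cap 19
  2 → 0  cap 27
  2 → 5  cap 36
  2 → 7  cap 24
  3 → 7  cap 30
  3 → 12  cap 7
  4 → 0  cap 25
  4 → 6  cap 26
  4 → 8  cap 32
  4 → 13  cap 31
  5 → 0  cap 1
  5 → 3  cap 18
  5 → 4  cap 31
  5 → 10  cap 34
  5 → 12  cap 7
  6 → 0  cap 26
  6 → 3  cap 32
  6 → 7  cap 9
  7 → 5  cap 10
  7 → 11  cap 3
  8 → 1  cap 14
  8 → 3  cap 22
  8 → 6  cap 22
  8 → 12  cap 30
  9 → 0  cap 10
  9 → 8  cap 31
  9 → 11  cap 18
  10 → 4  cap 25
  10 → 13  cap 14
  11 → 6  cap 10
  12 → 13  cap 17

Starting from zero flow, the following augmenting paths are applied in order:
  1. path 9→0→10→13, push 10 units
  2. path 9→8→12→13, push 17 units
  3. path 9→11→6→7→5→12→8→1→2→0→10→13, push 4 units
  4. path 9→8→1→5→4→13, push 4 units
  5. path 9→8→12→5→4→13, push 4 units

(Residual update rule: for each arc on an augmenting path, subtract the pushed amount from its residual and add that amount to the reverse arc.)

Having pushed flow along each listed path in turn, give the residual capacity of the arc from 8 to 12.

after path 1 (9→0→10→13, push 10): res(8,12)=30
after path 2 (9→8→12→13, push 17): res(8,12)=13
after path 3 (9→11→6→7→5→12→8→1→2→0→10→13, push 4): res(8,12)=17
after path 4 (9→8→1→5→4→13, push 4): res(8,12)=17
after path 5 (9→8→12→5→4→13, push 4): res(8,12)=13

Residual capacity of (8,12): 13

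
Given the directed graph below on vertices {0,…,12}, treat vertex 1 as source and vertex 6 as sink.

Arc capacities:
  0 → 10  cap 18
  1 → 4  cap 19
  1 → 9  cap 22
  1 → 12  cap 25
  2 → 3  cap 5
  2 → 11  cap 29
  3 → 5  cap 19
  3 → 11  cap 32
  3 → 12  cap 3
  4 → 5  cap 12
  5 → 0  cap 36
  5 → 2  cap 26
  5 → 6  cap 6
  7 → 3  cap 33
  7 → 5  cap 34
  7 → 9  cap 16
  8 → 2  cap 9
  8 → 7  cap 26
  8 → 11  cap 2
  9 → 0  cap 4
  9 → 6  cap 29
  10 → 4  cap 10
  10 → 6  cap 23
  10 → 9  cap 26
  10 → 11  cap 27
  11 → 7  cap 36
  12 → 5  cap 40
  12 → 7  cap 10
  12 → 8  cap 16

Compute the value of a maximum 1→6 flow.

Maximum flow value: 53

augment #1: 1→9→6 bottleneck 22, total now 22
augment #2: 1→4→5→6 bottleneck 6, total now 28
augment #3: 1→12→7→9→6 bottleneck 7, total now 35
augment #4: 1→4→5→0→10→6 bottleneck 6, total now 41
augment #5: 1→12→5→0→10→6 bottleneck 12, total now 53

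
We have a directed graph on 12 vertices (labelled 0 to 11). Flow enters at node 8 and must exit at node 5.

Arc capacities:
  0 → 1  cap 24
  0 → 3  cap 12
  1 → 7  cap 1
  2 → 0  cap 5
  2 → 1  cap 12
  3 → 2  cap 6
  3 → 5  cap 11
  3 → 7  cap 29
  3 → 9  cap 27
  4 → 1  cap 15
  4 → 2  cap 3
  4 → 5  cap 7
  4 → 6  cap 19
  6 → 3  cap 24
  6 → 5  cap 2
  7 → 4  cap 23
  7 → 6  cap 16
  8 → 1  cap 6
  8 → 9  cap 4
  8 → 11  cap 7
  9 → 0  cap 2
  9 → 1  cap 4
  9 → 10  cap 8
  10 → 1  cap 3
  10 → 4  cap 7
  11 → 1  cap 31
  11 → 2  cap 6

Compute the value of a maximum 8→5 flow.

Maximum flow value: 10

augment #1: 8→1→7→4→5 bottleneck 1, total now 1
augment #2: 8→9→0→3→5 bottleneck 2, total now 3
augment #3: 8→9→10→4→5 bottleneck 2, total now 5
augment #4: 8→11→2→0→3→5 bottleneck 5, total now 10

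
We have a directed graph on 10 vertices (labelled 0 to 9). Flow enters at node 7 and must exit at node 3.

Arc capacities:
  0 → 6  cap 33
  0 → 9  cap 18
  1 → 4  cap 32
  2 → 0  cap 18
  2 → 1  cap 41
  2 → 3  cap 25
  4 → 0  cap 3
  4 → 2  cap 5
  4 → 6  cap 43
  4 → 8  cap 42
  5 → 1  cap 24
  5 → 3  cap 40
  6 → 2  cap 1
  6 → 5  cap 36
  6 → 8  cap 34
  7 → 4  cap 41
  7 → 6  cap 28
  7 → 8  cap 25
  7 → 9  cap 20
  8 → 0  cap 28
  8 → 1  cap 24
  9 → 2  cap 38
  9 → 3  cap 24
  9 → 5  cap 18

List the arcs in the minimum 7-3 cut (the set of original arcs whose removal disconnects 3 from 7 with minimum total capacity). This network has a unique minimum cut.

augment #1: 7→9→3 push 20
augment #2: 7→4→2→3 push 5
augment #3: 7→6→2→3 push 1
augment #4: 7→6→5→3 push 27
augment #5: 7→4→0→9→3 push 3
augment #6: 7→4→6→5→3 push 9
augment #7: 7→8→0→9→3 push 1
augment #8: 7→8→0→9→2→3 push 14
max flow = 80; residual-reachable set from 7 gives S-side
cut edges (S→T): {(0,9), (4,2), (6,2), (6,5), (7,9)} total cap 80

Min-cut arcs: {(0,9), (4,2), (6,2), (6,5), (7,9)} (total capacity 80)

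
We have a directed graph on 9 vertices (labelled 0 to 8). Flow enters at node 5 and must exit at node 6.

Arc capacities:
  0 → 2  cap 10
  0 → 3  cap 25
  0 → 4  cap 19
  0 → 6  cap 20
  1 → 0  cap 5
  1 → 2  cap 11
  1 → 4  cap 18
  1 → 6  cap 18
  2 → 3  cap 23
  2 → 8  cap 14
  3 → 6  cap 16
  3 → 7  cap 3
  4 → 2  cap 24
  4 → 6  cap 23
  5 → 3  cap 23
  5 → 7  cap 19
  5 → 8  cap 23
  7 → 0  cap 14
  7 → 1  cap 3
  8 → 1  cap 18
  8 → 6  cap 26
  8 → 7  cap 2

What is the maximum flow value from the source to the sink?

augment #1: 5→3→6 bottleneck 16, total now 16
augment #2: 5→8→6 bottleneck 23, total now 39
augment #3: 5→7→0→6 bottleneck 14, total now 53
augment #4: 5→7→1→6 bottleneck 3, total now 56

Maximum flow value: 56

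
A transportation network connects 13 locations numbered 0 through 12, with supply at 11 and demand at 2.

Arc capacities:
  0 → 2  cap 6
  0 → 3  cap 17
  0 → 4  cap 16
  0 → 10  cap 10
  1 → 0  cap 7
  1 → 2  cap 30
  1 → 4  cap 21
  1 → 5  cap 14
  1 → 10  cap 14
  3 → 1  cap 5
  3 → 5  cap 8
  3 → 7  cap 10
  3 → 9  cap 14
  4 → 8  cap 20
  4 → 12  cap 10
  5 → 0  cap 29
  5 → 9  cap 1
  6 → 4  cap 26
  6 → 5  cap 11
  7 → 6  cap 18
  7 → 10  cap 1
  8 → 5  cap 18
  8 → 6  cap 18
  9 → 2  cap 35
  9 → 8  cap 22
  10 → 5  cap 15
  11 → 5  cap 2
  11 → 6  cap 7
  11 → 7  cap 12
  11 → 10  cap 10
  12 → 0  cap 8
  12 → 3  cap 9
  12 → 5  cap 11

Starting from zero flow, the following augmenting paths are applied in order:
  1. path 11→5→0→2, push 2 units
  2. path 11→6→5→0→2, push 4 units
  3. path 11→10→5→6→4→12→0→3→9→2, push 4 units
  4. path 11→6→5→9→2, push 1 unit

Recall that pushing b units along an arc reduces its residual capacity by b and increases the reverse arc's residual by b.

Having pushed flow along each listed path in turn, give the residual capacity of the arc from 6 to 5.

after path 1 (11→5→0→2, push 2): res(6,5)=11
after path 2 (11→6→5→0→2, push 4): res(6,5)=7
after path 3 (11→10→5→6→4→12→0→3→9→2, push 4): res(6,5)=11
after path 4 (11→6→5→9→2, push 1): res(6,5)=10

Residual capacity of (6,5): 10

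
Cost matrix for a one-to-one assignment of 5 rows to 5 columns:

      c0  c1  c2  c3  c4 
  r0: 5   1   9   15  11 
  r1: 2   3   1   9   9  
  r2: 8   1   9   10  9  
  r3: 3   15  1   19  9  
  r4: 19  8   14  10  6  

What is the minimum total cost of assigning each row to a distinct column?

optimal assignment: row0→col1 (cost 1), row1→col0 (cost 2), row2→col3 (cost 10), row3→col2 (cost 1), row4→col4 (cost 6)
total = 1 + 2 + 10 + 1 + 6 = 20

Minimum assignment cost: 20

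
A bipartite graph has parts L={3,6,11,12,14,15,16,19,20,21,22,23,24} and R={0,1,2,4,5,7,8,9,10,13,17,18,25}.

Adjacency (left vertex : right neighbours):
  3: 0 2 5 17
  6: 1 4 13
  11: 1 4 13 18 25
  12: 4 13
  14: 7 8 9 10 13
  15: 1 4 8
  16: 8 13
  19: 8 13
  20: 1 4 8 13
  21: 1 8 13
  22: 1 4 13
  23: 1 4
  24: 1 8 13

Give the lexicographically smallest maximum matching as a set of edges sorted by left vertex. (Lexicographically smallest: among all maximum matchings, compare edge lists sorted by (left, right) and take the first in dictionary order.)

|M| = 7 (so the lex-smallest maximum matching has 7 edges)
process left vertices in ascending order; for each, take the smallest-labelled available neighbour that still permits 7 edges overall, or leave it unmatched if none does
lex-smallest matching: {3-0, 6-1, 11-18, 12-4, 14-7, 15-8, 16-13}

Lex-smallest maximum matching: {(3,0), (6,1), (11,18), (12,4), (14,7), (15,8), (16,13)}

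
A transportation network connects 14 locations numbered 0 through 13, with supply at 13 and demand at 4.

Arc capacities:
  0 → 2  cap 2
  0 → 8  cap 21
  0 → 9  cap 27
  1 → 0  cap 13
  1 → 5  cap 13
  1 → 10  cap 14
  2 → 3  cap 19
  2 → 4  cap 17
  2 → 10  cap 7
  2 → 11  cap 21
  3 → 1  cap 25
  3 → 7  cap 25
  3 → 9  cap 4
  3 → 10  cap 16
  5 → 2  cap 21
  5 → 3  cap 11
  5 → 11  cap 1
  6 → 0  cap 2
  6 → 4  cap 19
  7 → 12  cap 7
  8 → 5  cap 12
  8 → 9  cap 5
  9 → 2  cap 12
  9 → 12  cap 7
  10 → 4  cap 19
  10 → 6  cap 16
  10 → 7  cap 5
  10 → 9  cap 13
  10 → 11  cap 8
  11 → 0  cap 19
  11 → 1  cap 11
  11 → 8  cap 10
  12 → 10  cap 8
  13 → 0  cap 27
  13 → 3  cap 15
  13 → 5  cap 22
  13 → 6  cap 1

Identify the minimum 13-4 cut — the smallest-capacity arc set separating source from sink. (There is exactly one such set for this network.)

Min-cut arcs: {(2,4), (10,4), (10,6), (13,6)} (total capacity 53)

augment #1: 13→6→4 push 1
augment #2: 13→0→2→4 push 2
augment #3: 13→3→10→4 push 15
augment #4: 13→5→2→4 push 15
augment #5: 13→5→2→10→4 push 4
augment #6: 13→5→2→10→6→4 push 2
augment #7: 13→5→3→10→6→4 push 1
augment #8: 13→0→9→2→10→6→4 push 1
augment #9: 13→0→9→12→10→6→4 push 7
augment #10: 13→0→8→5→3→1→10→6→4 push 5
max flow = 53; residual-reachable set from 13 gives S-side
cut edges (S→T): {(2,4), (10,4), (10,6), (13,6)} total cap 53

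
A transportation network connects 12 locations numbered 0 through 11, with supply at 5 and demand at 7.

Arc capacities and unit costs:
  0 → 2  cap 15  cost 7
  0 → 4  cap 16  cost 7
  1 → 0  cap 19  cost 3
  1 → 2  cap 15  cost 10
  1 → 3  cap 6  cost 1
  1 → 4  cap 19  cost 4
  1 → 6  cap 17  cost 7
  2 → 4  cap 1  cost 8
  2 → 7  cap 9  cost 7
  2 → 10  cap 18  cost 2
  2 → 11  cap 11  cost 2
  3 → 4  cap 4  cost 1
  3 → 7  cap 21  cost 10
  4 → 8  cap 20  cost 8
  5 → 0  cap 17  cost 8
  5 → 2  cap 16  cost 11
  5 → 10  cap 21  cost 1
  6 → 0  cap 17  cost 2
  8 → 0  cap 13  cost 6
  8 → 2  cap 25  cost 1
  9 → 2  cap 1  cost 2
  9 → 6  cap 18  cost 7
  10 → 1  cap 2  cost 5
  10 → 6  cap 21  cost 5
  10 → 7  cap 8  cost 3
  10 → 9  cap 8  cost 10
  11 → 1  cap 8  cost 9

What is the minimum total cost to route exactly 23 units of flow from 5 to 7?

shortest-cost path #1: 5→10→7 push 8 @ unit cost 4 (adds 32)
shortest-cost path #2: 5→10→1→3→7 push 2 @ unit cost 17 (adds 34)
shortest-cost path #3: 5→2→7 push 9 @ unit cost 18 (adds 162)
shortest-cost path #4: 5→2→11→1→3→7 push 4 @ unit cost 33 (adds 132)
total cost = 360

Minimum cost for 23 units: 360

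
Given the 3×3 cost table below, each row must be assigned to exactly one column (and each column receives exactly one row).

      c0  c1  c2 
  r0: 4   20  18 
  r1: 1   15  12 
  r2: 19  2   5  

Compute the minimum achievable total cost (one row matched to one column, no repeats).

optimal assignment: row0→col0 (cost 4), row1→col2 (cost 12), row2→col1 (cost 2)
total = 4 + 12 + 2 = 18

Minimum assignment cost: 18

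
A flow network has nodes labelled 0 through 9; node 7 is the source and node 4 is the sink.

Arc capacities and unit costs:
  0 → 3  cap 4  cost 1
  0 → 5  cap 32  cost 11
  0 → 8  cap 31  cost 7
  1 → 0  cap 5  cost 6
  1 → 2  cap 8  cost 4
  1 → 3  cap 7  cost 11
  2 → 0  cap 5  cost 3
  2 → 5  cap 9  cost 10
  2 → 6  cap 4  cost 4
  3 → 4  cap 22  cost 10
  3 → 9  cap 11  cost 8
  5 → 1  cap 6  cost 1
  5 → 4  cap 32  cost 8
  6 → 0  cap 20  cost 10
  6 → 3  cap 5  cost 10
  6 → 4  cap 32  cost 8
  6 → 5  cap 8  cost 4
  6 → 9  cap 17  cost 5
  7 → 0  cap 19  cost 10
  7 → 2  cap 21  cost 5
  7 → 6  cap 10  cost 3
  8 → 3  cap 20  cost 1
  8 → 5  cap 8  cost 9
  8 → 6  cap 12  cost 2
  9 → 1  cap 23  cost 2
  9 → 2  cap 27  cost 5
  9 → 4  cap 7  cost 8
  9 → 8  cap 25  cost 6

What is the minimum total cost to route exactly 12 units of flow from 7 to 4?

shortest-cost path #1: 7→6→4 push 10 @ unit cost 11 (adds 110)
shortest-cost path #2: 7→2→6→4 push 2 @ unit cost 17 (adds 34)
total cost = 144

Minimum cost for 12 units: 144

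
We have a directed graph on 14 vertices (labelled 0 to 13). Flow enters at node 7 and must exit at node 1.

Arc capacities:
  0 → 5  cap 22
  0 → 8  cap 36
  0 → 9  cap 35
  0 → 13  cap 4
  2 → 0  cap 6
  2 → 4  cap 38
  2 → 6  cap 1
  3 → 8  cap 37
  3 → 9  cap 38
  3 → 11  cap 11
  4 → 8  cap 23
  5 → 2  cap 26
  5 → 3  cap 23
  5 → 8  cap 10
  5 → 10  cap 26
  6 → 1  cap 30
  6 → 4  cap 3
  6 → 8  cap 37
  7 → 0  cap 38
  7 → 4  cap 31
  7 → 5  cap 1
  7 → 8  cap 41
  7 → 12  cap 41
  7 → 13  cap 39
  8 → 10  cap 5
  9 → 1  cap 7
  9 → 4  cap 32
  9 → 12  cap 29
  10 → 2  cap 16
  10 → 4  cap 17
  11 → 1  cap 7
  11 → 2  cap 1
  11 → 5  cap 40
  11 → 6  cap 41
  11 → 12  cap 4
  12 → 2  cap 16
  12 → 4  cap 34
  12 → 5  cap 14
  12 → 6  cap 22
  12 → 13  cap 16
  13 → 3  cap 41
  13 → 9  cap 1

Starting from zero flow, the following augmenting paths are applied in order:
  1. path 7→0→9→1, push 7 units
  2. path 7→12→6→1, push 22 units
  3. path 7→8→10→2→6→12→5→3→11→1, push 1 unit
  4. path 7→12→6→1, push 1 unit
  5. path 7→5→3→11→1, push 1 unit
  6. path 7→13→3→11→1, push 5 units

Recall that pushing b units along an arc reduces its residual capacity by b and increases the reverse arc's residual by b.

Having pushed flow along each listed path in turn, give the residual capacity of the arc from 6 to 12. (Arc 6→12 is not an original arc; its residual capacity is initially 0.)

after path 1 (7→0→9→1, push 7): res(6,12)=0
after path 2 (7→12→6→1, push 22): res(6,12)=22
after path 3 (7→8→10→2→6→12→5→3→11→1, push 1): res(6,12)=21
after path 4 (7→12→6→1, push 1): res(6,12)=22
after path 5 (7→5→3→11→1, push 1): res(6,12)=22
after path 6 (7→13→3→11→1, push 5): res(6,12)=22

Residual capacity of (6,12): 22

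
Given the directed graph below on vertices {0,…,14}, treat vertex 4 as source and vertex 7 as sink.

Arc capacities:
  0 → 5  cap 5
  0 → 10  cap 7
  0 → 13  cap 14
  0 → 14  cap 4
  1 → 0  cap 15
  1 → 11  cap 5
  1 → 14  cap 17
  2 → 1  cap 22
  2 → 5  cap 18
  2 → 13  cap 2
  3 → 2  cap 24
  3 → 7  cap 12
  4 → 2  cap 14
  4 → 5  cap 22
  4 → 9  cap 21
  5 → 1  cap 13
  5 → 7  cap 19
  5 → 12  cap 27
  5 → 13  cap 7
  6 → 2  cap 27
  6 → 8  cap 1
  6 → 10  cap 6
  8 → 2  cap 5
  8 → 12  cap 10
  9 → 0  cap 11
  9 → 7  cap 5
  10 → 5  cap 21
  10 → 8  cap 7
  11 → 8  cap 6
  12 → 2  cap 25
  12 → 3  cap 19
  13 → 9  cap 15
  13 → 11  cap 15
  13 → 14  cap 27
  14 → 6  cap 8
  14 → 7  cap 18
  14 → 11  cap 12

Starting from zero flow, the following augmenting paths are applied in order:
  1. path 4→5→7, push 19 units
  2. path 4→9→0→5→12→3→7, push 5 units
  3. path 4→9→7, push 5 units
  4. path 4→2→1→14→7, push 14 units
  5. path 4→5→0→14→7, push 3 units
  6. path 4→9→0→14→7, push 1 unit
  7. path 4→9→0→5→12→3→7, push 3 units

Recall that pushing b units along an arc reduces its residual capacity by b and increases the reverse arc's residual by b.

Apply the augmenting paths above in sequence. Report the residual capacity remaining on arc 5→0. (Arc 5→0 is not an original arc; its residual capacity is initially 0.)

after path 1 (4→5→7, push 19): res(5,0)=0
after path 2 (4→9→0→5→12→3→7, push 5): res(5,0)=5
after path 3 (4→9→7, push 5): res(5,0)=5
after path 4 (4→2→1→14→7, push 14): res(5,0)=5
after path 5 (4→5→0→14→7, push 3): res(5,0)=2
after path 6 (4→9→0→14→7, push 1): res(5,0)=2
after path 7 (4→9→0→5→12→3→7, push 3): res(5,0)=5

Residual capacity of (5,0): 5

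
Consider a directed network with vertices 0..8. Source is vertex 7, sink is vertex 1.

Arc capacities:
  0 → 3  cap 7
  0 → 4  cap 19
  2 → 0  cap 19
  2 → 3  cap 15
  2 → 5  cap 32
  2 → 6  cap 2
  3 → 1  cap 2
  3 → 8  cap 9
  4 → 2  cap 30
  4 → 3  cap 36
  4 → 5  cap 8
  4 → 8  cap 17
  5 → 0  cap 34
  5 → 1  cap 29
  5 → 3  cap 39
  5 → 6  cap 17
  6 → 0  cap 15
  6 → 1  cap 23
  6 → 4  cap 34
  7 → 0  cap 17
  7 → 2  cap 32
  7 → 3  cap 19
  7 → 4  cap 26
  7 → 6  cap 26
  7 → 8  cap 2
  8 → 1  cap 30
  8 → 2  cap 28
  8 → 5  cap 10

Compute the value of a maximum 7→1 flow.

Maximum flow value: 82

augment #1: 7→3→1 bottleneck 2, total now 2
augment #2: 7→6→1 bottleneck 23, total now 25
augment #3: 7→8→1 bottleneck 2, total now 27
augment #4: 7→2→5→1 bottleneck 29, total now 56
augment #5: 7→3→8→1 bottleneck 9, total now 65
augment #6: 7→4→8→1 bottleneck 17, total now 82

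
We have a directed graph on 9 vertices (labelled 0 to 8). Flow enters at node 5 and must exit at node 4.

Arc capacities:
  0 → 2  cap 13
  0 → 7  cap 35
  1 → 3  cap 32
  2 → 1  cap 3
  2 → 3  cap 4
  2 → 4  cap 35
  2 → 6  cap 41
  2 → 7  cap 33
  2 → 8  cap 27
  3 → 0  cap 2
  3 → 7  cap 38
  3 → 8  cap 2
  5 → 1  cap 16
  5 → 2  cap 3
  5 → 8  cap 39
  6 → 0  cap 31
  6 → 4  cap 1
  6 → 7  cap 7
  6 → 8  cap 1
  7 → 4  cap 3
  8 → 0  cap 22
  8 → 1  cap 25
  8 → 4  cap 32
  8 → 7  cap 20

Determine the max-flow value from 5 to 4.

augment #1: 5→2→4 bottleneck 3, total now 3
augment #2: 5→8→4 bottleneck 32, total now 35
augment #3: 5→8→7→4 bottleneck 3, total now 38
augment #4: 5→8→0→2→4 bottleneck 4, total now 42
augment #5: 5→1→3→0→2→4 bottleneck 2, total now 44
augment #6: 5→1→3→8→0→2→4 bottleneck 2, total now 46
augment #7: 5→1→3→7→8→0→2→4 bottleneck 3, total now 49

Maximum flow value: 49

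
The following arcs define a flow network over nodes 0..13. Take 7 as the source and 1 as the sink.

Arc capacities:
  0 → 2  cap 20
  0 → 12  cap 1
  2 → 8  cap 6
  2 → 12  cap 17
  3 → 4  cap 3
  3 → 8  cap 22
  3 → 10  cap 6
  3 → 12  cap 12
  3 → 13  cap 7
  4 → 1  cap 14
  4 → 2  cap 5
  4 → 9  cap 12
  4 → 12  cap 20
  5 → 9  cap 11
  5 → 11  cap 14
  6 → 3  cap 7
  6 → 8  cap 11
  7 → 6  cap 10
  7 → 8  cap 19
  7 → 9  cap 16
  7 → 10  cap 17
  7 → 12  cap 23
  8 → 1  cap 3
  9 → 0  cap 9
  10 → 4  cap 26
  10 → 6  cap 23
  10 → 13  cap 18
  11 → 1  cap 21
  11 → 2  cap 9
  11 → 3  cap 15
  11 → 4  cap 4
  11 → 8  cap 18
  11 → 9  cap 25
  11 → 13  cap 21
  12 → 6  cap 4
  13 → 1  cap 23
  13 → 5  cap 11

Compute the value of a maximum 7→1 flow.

augment #1: 7→8→1 bottleneck 3, total now 3
augment #2: 7→10→4→1 bottleneck 14, total now 17
augment #3: 7→10→13→1 bottleneck 3, total now 20
augment #4: 7→6→3→13→1 bottleneck 7, total now 27

Maximum flow value: 27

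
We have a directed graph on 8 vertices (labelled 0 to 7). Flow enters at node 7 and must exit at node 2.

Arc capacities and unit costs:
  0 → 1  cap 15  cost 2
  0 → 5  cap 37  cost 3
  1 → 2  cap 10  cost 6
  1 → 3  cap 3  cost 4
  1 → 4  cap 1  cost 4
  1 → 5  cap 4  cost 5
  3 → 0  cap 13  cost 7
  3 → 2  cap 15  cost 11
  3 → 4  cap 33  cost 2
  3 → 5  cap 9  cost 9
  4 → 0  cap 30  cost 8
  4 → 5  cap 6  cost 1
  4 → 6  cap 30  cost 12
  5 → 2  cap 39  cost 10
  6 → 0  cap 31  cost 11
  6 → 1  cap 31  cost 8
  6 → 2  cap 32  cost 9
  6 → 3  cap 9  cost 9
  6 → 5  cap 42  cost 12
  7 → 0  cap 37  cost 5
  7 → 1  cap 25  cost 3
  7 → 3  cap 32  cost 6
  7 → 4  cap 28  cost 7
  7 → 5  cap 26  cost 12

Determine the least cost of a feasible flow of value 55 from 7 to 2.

Minimum cost for 55 units: 885

shortest-cost path #1: 7→1→2 push 10 @ unit cost 9 (adds 90)
shortest-cost path #2: 7→3→2 push 15 @ unit cost 17 (adds 255)
shortest-cost path #3: 7→0→5→2 push 30 @ unit cost 18 (adds 540)
total cost = 885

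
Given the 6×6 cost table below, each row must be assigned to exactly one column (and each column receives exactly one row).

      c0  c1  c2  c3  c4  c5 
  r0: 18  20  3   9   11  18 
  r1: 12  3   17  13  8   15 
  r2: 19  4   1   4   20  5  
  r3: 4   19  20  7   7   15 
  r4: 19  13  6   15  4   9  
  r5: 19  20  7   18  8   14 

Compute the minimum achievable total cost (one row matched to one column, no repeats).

Minimum assignment cost: 31

optimal assignment: row0→col2 (cost 3), row1→col1 (cost 3), row2→col3 (cost 4), row3→col0 (cost 4), row4→col5 (cost 9), row5→col4 (cost 8)
total = 3 + 3 + 4 + 4 + 9 + 8 = 31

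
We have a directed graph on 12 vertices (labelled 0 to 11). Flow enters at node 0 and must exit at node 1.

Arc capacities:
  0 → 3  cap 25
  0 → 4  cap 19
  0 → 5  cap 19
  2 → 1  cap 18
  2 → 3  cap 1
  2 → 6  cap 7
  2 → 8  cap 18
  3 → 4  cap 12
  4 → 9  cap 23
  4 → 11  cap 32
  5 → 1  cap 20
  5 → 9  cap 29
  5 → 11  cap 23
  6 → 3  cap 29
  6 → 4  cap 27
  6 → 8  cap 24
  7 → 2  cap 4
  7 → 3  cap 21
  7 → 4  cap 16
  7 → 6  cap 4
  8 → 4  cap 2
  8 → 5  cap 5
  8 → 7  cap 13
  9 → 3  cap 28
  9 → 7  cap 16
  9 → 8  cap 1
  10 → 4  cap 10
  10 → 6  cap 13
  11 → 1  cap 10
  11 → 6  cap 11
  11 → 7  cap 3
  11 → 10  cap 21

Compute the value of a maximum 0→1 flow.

Maximum flow value: 34

augment #1: 0→5→1 bottleneck 19, total now 19
augment #2: 0→4→11→1 bottleneck 10, total now 29
augment #3: 0→4→9→7→2→1 bottleneck 4, total now 33
augment #4: 0→4→9→8→5→1 bottleneck 1, total now 34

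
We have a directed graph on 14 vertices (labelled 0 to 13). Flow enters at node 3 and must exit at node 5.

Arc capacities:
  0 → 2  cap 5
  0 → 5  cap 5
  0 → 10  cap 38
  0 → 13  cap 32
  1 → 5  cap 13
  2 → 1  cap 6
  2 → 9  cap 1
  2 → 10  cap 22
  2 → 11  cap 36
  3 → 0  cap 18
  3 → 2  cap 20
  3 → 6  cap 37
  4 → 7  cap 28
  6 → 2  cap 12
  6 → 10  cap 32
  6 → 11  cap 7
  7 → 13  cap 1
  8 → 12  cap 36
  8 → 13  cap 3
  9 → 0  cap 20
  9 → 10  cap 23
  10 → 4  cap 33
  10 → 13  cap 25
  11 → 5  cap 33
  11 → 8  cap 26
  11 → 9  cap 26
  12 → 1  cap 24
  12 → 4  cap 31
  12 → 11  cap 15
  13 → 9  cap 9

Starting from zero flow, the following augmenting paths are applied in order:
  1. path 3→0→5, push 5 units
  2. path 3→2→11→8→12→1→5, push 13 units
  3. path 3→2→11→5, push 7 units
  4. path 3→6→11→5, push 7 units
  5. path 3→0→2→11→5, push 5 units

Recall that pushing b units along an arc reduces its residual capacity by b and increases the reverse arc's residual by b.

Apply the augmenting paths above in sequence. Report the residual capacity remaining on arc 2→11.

after path 1 (3→0→5, push 5): res(2,11)=36
after path 2 (3→2→11→8→12→1→5, push 13): res(2,11)=23
after path 3 (3→2→11→5, push 7): res(2,11)=16
after path 4 (3→6→11→5, push 7): res(2,11)=16
after path 5 (3→0→2→11→5, push 5): res(2,11)=11

Residual capacity of (2,11): 11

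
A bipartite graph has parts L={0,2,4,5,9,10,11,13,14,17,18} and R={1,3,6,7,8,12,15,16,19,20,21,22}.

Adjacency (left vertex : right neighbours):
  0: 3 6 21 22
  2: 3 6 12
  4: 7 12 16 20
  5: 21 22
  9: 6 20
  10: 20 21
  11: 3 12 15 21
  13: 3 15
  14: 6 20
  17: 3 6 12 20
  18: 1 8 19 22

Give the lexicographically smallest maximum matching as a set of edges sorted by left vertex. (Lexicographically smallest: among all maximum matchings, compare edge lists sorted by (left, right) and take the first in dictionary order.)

Lex-smallest maximum matching: {(0,3), (2,6), (4,7), (5,22), (9,20), (10,21), (11,12), (13,15), (18,1)}

|M| = 9 (so the lex-smallest maximum matching has 9 edges)
process left vertices in ascending order; for each, take the smallest-labelled available neighbour that still permits 9 edges overall, or leave it unmatched if none does
lex-smallest matching: {0-3, 2-6, 4-7, 5-22, 9-20, 10-21, 11-12, 13-15, 18-1}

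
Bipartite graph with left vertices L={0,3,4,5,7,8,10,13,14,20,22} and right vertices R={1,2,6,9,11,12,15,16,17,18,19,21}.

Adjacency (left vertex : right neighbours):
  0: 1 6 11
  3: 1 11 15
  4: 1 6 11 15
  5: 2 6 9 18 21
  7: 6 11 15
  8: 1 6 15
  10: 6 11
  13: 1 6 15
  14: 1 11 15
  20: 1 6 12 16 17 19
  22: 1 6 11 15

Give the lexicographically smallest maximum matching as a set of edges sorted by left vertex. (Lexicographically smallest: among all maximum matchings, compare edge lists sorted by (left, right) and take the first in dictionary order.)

|M| = 6 (so the lex-smallest maximum matching has 6 edges)
process left vertices in ascending order; for each, take the smallest-labelled available neighbour that still permits 6 edges overall, or leave it unmatched if none does
lex-smallest matching: {0-1, 3-11, 4-6, 5-2, 7-15, 20-12}

Lex-smallest maximum matching: {(0,1), (3,11), (4,6), (5,2), (7,15), (20,12)}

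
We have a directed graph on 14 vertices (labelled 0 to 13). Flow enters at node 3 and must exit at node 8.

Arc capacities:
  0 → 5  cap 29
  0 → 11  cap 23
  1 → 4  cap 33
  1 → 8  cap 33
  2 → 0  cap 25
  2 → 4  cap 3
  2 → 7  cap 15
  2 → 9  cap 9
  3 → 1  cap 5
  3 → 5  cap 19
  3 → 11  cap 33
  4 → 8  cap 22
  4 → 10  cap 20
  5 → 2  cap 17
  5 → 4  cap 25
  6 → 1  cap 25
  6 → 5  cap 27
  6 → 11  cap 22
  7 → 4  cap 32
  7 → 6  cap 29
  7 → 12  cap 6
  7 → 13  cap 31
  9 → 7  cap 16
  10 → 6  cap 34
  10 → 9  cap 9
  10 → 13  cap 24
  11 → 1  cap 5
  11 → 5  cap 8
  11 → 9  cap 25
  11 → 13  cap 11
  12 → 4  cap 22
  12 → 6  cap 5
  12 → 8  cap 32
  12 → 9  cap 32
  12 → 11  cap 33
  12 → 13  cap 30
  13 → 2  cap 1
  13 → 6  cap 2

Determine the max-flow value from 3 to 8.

Maximum flow value: 56

augment #1: 3→1→8 bottleneck 5, total now 5
augment #2: 3→5→4→8 bottleneck 19, total now 24
augment #3: 3→11→1→8 bottleneck 5, total now 29
augment #4: 3→11→5→4→8 bottleneck 3, total now 32
augment #5: 3→11→9→7→12→8 bottleneck 6, total now 38
augment #6: 3→11→13→6→1→8 bottleneck 2, total now 40
augment #7: 3→11→9→7→6→1→8 bottleneck 10, total now 50
augment #8: 3→11→5→2→7→6→1→8 bottleneck 5, total now 55
augment #9: 3→11→13→2→7→6→1→8 bottleneck 1, total now 56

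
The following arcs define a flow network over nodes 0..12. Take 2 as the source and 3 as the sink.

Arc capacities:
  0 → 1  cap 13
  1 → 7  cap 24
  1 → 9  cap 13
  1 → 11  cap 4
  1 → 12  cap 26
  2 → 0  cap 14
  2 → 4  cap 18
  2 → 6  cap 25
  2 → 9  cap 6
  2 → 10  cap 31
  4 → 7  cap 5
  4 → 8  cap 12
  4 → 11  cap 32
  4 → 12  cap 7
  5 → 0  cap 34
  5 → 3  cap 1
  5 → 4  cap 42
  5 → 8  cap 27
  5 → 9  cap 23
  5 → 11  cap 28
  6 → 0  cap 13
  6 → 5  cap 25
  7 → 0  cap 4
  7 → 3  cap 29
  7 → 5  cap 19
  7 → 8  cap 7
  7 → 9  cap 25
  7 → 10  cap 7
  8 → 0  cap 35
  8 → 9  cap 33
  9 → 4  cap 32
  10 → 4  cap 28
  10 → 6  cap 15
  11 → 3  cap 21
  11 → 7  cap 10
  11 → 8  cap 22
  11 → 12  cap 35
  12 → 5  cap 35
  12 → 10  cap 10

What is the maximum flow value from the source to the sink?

Maximum flow value: 50

augment #1: 2→4→7→3 bottleneck 5, total now 5
augment #2: 2→4→11→3 bottleneck 13, total now 18
augment #3: 2→6→5→3 bottleneck 1, total now 19
augment #4: 2→0→1→7→3 bottleneck 13, total now 32
augment #5: 2→6→5→11→3 bottleneck 8, total now 40
augment #6: 2→6→5→11→7→3 bottleneck 10, total now 50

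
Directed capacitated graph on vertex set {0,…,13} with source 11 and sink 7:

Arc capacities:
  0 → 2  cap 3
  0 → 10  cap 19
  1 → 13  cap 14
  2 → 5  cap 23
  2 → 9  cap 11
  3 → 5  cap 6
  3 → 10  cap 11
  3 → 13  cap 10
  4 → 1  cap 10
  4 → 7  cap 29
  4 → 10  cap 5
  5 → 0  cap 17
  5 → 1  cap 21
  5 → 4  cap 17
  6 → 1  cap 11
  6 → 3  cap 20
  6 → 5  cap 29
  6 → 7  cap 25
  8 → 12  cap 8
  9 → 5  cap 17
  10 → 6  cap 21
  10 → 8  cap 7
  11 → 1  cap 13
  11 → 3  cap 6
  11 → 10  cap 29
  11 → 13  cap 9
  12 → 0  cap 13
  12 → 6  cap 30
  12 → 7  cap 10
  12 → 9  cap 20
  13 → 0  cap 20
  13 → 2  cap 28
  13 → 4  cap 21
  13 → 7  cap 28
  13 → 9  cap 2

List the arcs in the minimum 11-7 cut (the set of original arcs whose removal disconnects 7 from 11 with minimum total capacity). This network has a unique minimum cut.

Min-cut arcs: {(10,6), (10,8), (11,1), (11,3), (11,13)} (total capacity 56)

augment #1: 11→13→7 push 9
augment #2: 11→1→13→7 push 13
augment #3: 11→3→13→7 push 6
augment #4: 11→10→6→7 push 21
augment #5: 11→10→8→12→7 push 7
max flow = 56; residual-reachable set from 11 gives S-side
cut edges (S→T): {(10,6), (10,8), (11,1), (11,3), (11,13)} total cap 56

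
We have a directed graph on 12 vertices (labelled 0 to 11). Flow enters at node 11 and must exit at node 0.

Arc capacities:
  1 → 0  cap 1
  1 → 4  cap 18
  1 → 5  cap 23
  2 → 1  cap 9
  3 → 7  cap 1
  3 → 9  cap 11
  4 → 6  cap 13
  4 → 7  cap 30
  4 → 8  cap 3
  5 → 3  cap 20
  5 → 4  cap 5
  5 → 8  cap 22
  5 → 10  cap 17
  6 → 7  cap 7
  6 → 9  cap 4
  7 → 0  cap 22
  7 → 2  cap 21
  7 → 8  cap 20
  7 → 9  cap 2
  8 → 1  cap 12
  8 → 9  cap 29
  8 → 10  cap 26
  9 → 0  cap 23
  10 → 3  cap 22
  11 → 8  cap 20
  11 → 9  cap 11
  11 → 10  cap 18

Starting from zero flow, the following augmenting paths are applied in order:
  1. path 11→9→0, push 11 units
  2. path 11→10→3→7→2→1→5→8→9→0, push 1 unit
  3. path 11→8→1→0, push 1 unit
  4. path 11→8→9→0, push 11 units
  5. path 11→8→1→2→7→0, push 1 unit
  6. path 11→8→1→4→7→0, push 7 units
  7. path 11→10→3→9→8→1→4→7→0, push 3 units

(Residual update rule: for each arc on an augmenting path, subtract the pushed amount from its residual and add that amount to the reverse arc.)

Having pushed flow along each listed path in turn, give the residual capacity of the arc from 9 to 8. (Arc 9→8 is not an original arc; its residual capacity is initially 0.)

Residual capacity of (9,8): 9

after path 1 (11→9→0, push 11): res(9,8)=0
after path 2 (11→10→3→7→2→1→5→8→9→0, push 1): res(9,8)=1
after path 3 (11→8→1→0, push 1): res(9,8)=1
after path 4 (11→8→9→0, push 11): res(9,8)=12
after path 5 (11→8→1→2→7→0, push 1): res(9,8)=12
after path 6 (11→8→1→4→7→0, push 7): res(9,8)=12
after path 7 (11→10→3→9→8→1→4→7→0, push 3): res(9,8)=9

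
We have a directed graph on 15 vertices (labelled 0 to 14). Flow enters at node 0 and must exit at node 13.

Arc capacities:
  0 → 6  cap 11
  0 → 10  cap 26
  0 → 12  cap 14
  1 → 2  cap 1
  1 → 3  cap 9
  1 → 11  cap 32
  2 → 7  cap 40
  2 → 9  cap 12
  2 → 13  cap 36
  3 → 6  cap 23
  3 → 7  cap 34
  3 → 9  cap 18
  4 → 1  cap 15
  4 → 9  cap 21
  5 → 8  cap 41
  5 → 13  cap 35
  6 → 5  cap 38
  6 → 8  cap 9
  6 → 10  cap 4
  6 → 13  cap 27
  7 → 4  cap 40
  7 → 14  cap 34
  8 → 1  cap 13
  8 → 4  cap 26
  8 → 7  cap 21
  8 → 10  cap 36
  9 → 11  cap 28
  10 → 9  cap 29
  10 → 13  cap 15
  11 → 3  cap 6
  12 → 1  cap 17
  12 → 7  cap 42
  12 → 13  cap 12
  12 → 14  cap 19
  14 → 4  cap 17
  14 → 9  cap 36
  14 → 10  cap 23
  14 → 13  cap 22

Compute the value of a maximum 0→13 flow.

augment #1: 0→6→13 bottleneck 11, total now 11
augment #2: 0→10→13 bottleneck 15, total now 26
augment #3: 0→12→13 bottleneck 12, total now 38
augment #4: 0→12→14→13 bottleneck 2, total now 40
augment #5: 0→10→9→11→3→6→13 bottleneck 6, total now 46

Maximum flow value: 46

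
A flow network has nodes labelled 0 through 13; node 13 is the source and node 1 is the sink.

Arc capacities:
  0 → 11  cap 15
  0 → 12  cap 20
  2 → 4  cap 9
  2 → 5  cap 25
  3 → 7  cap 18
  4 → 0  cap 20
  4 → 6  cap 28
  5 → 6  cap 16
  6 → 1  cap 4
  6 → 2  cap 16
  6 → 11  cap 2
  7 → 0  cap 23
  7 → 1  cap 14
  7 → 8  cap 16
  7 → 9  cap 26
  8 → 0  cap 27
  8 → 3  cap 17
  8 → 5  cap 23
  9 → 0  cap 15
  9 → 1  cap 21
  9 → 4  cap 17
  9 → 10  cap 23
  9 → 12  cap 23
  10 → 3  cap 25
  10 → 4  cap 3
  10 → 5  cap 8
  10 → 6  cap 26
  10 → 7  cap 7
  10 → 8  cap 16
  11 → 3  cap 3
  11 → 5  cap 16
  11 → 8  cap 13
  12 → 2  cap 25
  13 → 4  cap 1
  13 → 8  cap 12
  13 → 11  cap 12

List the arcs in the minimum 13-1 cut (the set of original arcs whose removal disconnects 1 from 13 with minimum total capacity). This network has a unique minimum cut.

augment #1: 13→4→6→1 push 1
augment #2: 13→8→3→7→1 push 12
augment #3: 13→11→3→7→1 push 2
augment #4: 13→11→5→6→1 push 3
augment #5: 13→11→3→7→9→1 push 1
augment #6: 13→11→8→3→7→9→1 push 3
max flow = 22; residual-reachable set from 13 gives S-side
cut edges (S→T): {(3,7), (6,1)} total cap 22

Min-cut arcs: {(3,7), (6,1)} (total capacity 22)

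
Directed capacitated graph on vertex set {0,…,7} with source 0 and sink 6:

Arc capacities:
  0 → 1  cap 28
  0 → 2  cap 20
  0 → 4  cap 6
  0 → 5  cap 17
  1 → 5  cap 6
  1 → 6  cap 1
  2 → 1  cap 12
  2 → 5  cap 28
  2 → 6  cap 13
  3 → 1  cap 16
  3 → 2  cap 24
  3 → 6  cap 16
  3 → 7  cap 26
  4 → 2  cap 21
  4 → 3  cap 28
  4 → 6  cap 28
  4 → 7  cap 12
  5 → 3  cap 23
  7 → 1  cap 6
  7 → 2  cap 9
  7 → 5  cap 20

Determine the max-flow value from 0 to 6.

Maximum flow value: 36

augment #1: 0→1→6 bottleneck 1, total now 1
augment #2: 0→2→6 bottleneck 13, total now 14
augment #3: 0→4→6 bottleneck 6, total now 20
augment #4: 0→5→3→6 bottleneck 16, total now 36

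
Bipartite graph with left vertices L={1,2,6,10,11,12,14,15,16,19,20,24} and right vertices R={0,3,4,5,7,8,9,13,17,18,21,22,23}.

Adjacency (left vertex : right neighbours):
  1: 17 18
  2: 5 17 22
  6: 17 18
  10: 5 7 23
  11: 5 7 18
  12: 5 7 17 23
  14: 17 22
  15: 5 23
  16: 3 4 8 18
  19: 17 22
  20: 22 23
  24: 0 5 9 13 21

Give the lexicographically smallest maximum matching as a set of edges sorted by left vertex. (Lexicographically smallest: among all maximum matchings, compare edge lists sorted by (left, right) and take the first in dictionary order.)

Lex-smallest maximum matching: {(1,17), (2,5), (6,18), (10,7), (12,23), (14,22), (16,3), (24,0)}

|M| = 8 (so the lex-smallest maximum matching has 8 edges)
process left vertices in ascending order; for each, take the smallest-labelled available neighbour that still permits 8 edges overall, or leave it unmatched if none does
lex-smallest matching: {1-17, 2-5, 6-18, 10-7, 12-23, 14-22, 16-3, 24-0}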